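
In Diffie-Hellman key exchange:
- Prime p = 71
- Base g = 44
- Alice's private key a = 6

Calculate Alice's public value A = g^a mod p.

Step 1: A = g^a mod p = 44^6 mod 71.
  44^1 mod 71 = 44
  44^2 mod 71 = (44 * 44) mod 71 = 19
  44^3 mod 71 = (19 * 44) mod 71 = 55
  44^4 mod 71 = (55 * 44) mod 71 = 6
  44^5 mod 71 = (6 * 44) mod 71 = 51
  44^6 mod 71 = (51 * 44) mod 71 = 43
Result: A = 43.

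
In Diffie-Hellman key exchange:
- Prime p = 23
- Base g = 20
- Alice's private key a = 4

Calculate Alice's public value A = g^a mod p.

Step 1: A = g^a mod p = 20^4 mod 23.
  20^1 mod 23 = 20
  20^2 mod 23 = (20 * 20) mod 23 = 9
  20^3 mod 23 = (9 * 20) mod 23 = 19
  20^4 mod 23 = (19 * 20) mod 23 = 12
Result: A = 12.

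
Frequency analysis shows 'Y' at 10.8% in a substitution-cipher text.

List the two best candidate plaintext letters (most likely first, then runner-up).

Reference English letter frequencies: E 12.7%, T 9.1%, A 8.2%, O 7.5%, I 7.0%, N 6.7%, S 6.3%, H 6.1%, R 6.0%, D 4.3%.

Step 1: Observed frequency of 'Y' is 10.8%.
Step 2: Compute distances to each reference frequency and sort:
  T (9.1%): difference = 1.7% <-- BEST
  E (12.7%): difference = 1.9% <-- RUNNER-UP
  A (8.2%): difference = 2.6%
  O (7.5%): difference = 3.3%
  I (7.0%): difference = 3.8%
Step 3: Most likely is 'T' (9.1%, diff 1.7%); second most likely is 'E' (12.7%, diff 1.9%).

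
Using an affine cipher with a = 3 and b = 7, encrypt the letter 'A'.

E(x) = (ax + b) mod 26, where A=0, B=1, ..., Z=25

Step 1: Convert 'A' to number: x = 0.
Step 2: E(0) = (3 * 0 + 7) mod 26 = 7 mod 26 = 7.
Step 3: Convert 7 back to letter: H.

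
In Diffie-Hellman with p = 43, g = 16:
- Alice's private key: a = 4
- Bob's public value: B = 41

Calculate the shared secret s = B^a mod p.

Step 1: s = B^a mod p = 41^4 mod 43.
  41^1 mod 43 = 41
  41^2 mod 43 = (41 * 41) mod 43 = 4
  41^3 mod 43 = (4 * 41) mod 43 = 35
  41^4 mod 43 = (35 * 41) mod 43 = 16
Result: shared secret = 16.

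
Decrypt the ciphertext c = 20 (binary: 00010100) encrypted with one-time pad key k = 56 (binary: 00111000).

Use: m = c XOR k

Step 1: XOR ciphertext with key:
  Ciphertext: 00010100
  Key:        00111000
  XOR:        00101100
Step 2: Plaintext = 00101100 = 44 in decimal.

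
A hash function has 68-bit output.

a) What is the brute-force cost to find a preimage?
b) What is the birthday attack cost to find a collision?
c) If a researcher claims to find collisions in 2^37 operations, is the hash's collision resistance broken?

Step 1: Preimage resistance requires brute-force of 2^68 operations.
Step 2: Collision resistance (birthday bound) = 2^(68/2) = 2^34.
Step 3: The claimed attack costs 2^37 operations.
Step 4: Since 2^37 >= 2^34, the claimed attack is no faster than the generic birthday attack, so this does not break collision resistance.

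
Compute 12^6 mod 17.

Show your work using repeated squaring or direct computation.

Step 1: Compute 12^6 mod 17 step by step, reducing modulo 17 at each step.
  12^1 mod 17 = 12
  12^2 mod 17 = (12 * 12) mod 17 = 8
  12^3 mod 17 = (8 * 12) mod 17 = 11
  12^4 mod 17 = (11 * 12) mod 17 = 13
  12^5 mod 17 = (13 * 12) mod 17 = 3
  12^6 mod 17 = (3 * 12) mod 17 = 2
Step 2: Result = 2.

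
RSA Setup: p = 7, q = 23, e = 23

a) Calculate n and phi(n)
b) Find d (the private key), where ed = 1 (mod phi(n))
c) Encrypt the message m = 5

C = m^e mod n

Step 1: n = 7 * 23 = 161.
Step 2: phi(n) = (7-1)(23-1) = 6 * 22 = 132.
Step 3: Find d = 23^(-1) mod 132 = 23.
  Verify: 23 * 23 = 529 = 1 (mod 132).
Step 4: C = 5^23 mod 161 = 143.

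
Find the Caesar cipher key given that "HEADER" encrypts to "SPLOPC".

Step 1: Compare first letters: H (position 7) -> S (position 18).
Step 2: Shift = (18 - 7) mod 26 = 11.
The shift value is 11.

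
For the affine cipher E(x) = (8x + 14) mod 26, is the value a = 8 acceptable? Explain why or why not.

Step 1: Compute gcd(8, 26).
Step 2: gcd(8, 26) = 2.
Since gcd = 2 != 1, 8 shares a common factor with 26, so it cannot be used.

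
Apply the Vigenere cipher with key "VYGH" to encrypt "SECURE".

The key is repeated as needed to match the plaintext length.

Step 1: Repeat key to match plaintext length:
  Plaintext: SECURE
  Key:       VYGHVY
Step 2: Encrypt each letter:
  S(18) + V(21) = (18+21) mod 26 = 13 = N
  E(4) + Y(24) = (4+24) mod 26 = 2 = C
  C(2) + G(6) = (2+6) mod 26 = 8 = I
  U(20) + H(7) = (20+7) mod 26 = 1 = B
  R(17) + V(21) = (17+21) mod 26 = 12 = M
  E(4) + Y(24) = (4+24) mod 26 = 2 = C
Ciphertext: NCIBMC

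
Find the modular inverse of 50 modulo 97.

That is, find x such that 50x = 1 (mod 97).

Step 1: We need x such that 50 * x = 1 (mod 97).
Step 2: Using the extended Euclidean algorithm or trial:
  50 * 33 = 1650 = 17 * 97 + 1.
Step 3: Since 1650 mod 97 = 1, the inverse is x = 33.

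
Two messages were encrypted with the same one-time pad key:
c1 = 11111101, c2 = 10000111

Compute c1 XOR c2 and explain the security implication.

Step 1: c1 XOR c2 = (m1 XOR k) XOR (m2 XOR k).
Step 2: By XOR associativity/commutativity: = m1 XOR m2 XOR k XOR k = m1 XOR m2.
Step 3: 11111101 XOR 10000111 = 01111010 = 122.
Step 4: The key cancels out! An attacker learns m1 XOR m2 = 122, revealing the relationship between plaintexts.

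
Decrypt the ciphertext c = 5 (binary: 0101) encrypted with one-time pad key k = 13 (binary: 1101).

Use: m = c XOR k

Step 1: XOR ciphertext with key:
  Ciphertext: 0101
  Key:        1101
  XOR:        1000
Step 2: Plaintext = 1000 = 8 in decimal.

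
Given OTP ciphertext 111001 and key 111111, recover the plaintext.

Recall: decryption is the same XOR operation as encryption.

Step 1: XOR ciphertext with key:
  Ciphertext: 111001
  Key:        111111
  XOR:        000110
Step 2: Plaintext = 000110 = 6 in decimal.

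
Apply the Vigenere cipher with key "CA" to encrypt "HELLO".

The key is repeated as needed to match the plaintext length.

Step 1: Repeat key to match plaintext length:
  Plaintext: HELLO
  Key:       CACAC
Step 2: Encrypt each letter:
  H(7) + C(2) = (7+2) mod 26 = 9 = J
  E(4) + A(0) = (4+0) mod 26 = 4 = E
  L(11) + C(2) = (11+2) mod 26 = 13 = N
  L(11) + A(0) = (11+0) mod 26 = 11 = L
  O(14) + C(2) = (14+2) mod 26 = 16 = Q
Ciphertext: JENLQ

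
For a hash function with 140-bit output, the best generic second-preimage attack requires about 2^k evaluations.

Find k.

Step 1: The hash has a 140-bit output.
Step 2: Second-preimage resistance means: given a specific input x, it should be infeasible to find a different y with h(y) = h(x).
With a 140-bit output, a generic search for a second preimage costs about 2^140 evaluations (each trial matches the fixed target with probability 2^-140).
Step 3: Security level = 140 bits.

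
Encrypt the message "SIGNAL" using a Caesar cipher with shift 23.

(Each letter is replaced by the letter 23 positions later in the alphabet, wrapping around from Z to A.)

Step 1: For each letter, shift forward by 23 positions (mod 26).
  S (position 18) -> position (18+23) mod 26 = 15 -> P
  I (position 8) -> position (8+23) mod 26 = 5 -> F
  G (position 6) -> position (6+23) mod 26 = 3 -> D
  N (position 13) -> position (13+23) mod 26 = 10 -> K
  A (position 0) -> position (0+23) mod 26 = 23 -> X
  L (position 11) -> position (11+23) mod 26 = 8 -> I
Result: PFDKXI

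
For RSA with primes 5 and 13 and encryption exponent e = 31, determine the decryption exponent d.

Step 1: n = 5 * 13 = 65.
Step 2: phi(n) = 4 * 12 = 48.
Step 3: Find d such that 31 * d = 1 (mod 48).
Step 4: d = 31^(-1) mod 48 = 31.
Verification: 31 * 31 = 961 = 20 * 48 + 1.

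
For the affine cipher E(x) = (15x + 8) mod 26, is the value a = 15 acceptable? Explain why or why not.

Step 1: Compute gcd(15, 26).
Step 2: gcd(15, 26) = 1.
Since gcd = 1, 15 is coprime with 26, so it is a valid key.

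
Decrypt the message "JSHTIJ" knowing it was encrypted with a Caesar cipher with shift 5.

Step 1: Reverse the shift by subtracting 5 from each letter position.
  J (position 9) -> position (9-5) mod 26 = 4 -> E
  S (position 18) -> position (18-5) mod 26 = 13 -> N
  H (position 7) -> position (7-5) mod 26 = 2 -> C
  T (position 19) -> position (19-5) mod 26 = 14 -> O
  I (position 8) -> position (8-5) mod 26 = 3 -> D
  J (position 9) -> position (9-5) mod 26 = 4 -> E
Decrypted message: ENCODE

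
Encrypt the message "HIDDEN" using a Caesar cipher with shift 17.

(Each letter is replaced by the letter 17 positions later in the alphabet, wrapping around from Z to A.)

Step 1: For each letter, shift forward by 17 positions (mod 26).
  H (position 7) -> position (7+17) mod 26 = 24 -> Y
  I (position 8) -> position (8+17) mod 26 = 25 -> Z
  D (position 3) -> position (3+17) mod 26 = 20 -> U
  D (position 3) -> position (3+17) mod 26 = 20 -> U
  E (position 4) -> position (4+17) mod 26 = 21 -> V
  N (position 13) -> position (13+17) mod 26 = 4 -> E
Result: YZUUVE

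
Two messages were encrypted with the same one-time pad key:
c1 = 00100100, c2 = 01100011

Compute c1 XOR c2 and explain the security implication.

Step 1: c1 XOR c2 = (m1 XOR k) XOR (m2 XOR k).
Step 2: By XOR associativity/commutativity: = m1 XOR m2 XOR k XOR k = m1 XOR m2.
Step 3: 00100100 XOR 01100011 = 01000111 = 71.
Step 4: The key cancels out! An attacker learns m1 XOR m2 = 71, revealing the relationship between plaintexts.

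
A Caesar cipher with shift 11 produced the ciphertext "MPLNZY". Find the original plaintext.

Step 1: Reverse the shift by subtracting 11 from each letter position.
  M (position 12) -> position (12-11) mod 26 = 1 -> B
  P (position 15) -> position (15-11) mod 26 = 4 -> E
  L (position 11) -> position (11-11) mod 26 = 0 -> A
  N (position 13) -> position (13-11) mod 26 = 2 -> C
  Z (position 25) -> position (25-11) mod 26 = 14 -> O
  Y (position 24) -> position (24-11) mod 26 = 13 -> N
Decrypted message: BEACON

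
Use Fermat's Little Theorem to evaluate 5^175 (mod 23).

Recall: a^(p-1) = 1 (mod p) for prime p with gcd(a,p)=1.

Step 1: Since 23 is prime, by Fermat's Little Theorem: 5^22 = 1 (mod 23).
Step 2: Reduce exponent: 175 mod 22 = 21.
Step 3: So 5^175 = 5^21 (mod 23).
Step 4: 5^21 mod 23 = 14.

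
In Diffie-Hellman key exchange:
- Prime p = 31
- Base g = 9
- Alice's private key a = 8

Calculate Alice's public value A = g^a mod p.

Step 1: A = g^a mod p = 9^8 mod 31.
  9^1 mod 31 = 9
  9^2 mod 31 = (9 * 9) mod 31 = 19
  9^3 mod 31 = (19 * 9) mod 31 = 16
  9^4 mod 31 = (16 * 9) mod 31 = 20
  9^5 mod 31 = (20 * 9) mod 31 = 25
  9^6 mod 31 = (25 * 9) mod 31 = 8
  9^7 mod 31 = (8 * 9) mod 31 = 10
  9^8 mod 31 = (10 * 9) mod 31 = 28
Result: A = 28.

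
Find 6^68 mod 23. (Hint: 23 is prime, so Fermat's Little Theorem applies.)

Step 1: Since 23 is prime, by Fermat's Little Theorem: 6^22 = 1 (mod 23).
Step 2: Reduce exponent: 68 mod 22 = 2.
Step 3: So 6^68 = 6^2 (mod 23).
Step 4: 6^2 mod 23 = 13.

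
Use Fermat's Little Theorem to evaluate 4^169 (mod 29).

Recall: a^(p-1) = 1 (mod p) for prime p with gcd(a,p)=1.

Step 1: Since 29 is prime, by Fermat's Little Theorem: 4^28 = 1 (mod 29).
Step 2: Reduce exponent: 169 mod 28 = 1.
Step 3: So 4^169 = 4^1 (mod 29).
Step 4: 4^1 mod 29 = 4.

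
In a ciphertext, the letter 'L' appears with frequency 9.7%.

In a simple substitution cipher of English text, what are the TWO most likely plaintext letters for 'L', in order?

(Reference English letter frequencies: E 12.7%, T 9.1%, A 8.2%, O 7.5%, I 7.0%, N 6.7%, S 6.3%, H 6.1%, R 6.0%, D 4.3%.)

Step 1: Observed frequency of 'L' is 9.7%.
Step 2: Compute distances to each reference frequency and sort:
  T (9.1%): difference = 0.6% <-- BEST
  A (8.2%): difference = 1.5% <-- RUNNER-UP
  O (7.5%): difference = 2.2%
  I (7.0%): difference = 2.7%
  N (6.7%): difference = 3.0%
Step 3: Most likely is 'T' (9.1%, diff 0.6%); second most likely is 'A' (8.2%, diff 1.5%).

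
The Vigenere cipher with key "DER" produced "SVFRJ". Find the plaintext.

Step 1: Extend key: DERDE
Step 2: Decrypt each letter (c - k) mod 26:
  S(18) - D(3) = (18-3) mod 26 = 15 = P
  V(21) - E(4) = (21-4) mod 26 = 17 = R
  F(5) - R(17) = (5-17) mod 26 = 14 = O
  R(17) - D(3) = (17-3) mod 26 = 14 = O
  J(9) - E(4) = (9-4) mod 26 = 5 = F
Plaintext: PROOF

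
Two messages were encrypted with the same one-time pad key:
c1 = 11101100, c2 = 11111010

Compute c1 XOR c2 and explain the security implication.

Step 1: c1 XOR c2 = (m1 XOR k) XOR (m2 XOR k).
Step 2: By XOR associativity/commutativity: = m1 XOR m2 XOR k XOR k = m1 XOR m2.
Step 3: 11101100 XOR 11111010 = 00010110 = 22.
Step 4: The key cancels out! An attacker learns m1 XOR m2 = 22, revealing the relationship between plaintexts.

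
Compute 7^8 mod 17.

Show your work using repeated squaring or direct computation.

Step 1: Compute 7^8 mod 17 step by step, reducing modulo 17 at each step.
  7^1 mod 17 = 7
  7^2 mod 17 = (7 * 7) mod 17 = 15
  7^3 mod 17 = (15 * 7) mod 17 = 3
  7^4 mod 17 = (3 * 7) mod 17 = 4
  7^5 mod 17 = (4 * 7) mod 17 = 11
  7^6 mod 17 = (11 * 7) mod 17 = 9
  7^7 mod 17 = (9 * 7) mod 17 = 12
  7^8 mod 17 = (12 * 7) mod 17 = 16
Step 2: Result = 16.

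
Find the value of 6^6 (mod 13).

Step 1: Compute 6^6 mod 13 step by step, reducing modulo 13 at each step.
  6^1 mod 13 = 6
  6^2 mod 13 = (6 * 6) mod 13 = 10
  6^3 mod 13 = (10 * 6) mod 13 = 8
  6^4 mod 13 = (8 * 6) mod 13 = 9
  6^5 mod 13 = (9 * 6) mod 13 = 2
  6^6 mod 13 = (2 * 6) mod 13 = 12
Step 2: Result = 12.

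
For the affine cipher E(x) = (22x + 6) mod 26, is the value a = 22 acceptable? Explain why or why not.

Step 1: Compute gcd(22, 26).
Step 2: gcd(22, 26) = 2.
Since gcd = 2 != 1, 22 shares a common factor with 26, so it cannot be used.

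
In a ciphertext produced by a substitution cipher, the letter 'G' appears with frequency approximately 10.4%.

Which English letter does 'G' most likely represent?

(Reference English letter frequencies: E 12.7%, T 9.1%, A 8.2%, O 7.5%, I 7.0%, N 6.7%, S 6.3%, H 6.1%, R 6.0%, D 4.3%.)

Step 1: The observed frequency is 10.4%.
Step 2: Compare with English frequencies:
  E: 12.7% (difference: 2.3%)
  T: 9.1% (difference: 1.3%) <-- closest
  A: 8.2% (difference: 2.2%)
  O: 7.5% (difference: 2.9%)
  I: 7.0% (difference: 3.4%)
  N: 6.7% (difference: 3.7%)
  S: 6.3% (difference: 4.1%)
  H: 6.1% (difference: 4.3%)
  R: 6.0% (difference: 4.4%)
  D: 4.3% (difference: 6.1%)
Step 3: 'G' most likely represents 'T' (frequency 9.1%).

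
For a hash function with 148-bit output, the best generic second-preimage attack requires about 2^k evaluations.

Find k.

Step 1: The hash has a 148-bit output.
Step 2: Second-preimage resistance means: given a specific input x, it should be infeasible to find a different y with h(y) = h(x).
With a 148-bit output, a generic search for a second preimage costs about 2^148 evaluations (each trial matches the fixed target with probability 2^-148).
Step 3: Security level = 148 bits.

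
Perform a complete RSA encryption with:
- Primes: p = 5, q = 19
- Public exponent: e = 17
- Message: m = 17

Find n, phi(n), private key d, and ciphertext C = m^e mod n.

Step 1: n = 5 * 19 = 95.
Step 2: phi(n) = (5-1)(19-1) = 4 * 18 = 72.
Step 3: Find d = 17^(-1) mod 72 = 17.
  Verify: 17 * 17 = 289 = 1 (mod 72).
Step 4: C = 17^17 mod 95 = 47.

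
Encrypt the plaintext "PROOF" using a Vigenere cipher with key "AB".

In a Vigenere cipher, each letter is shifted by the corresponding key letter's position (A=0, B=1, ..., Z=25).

Step 1: Repeat key to match plaintext length:
  Plaintext: PROOF
  Key:       ABABA
Step 2: Encrypt each letter:
  P(15) + A(0) = (15+0) mod 26 = 15 = P
  R(17) + B(1) = (17+1) mod 26 = 18 = S
  O(14) + A(0) = (14+0) mod 26 = 14 = O
  O(14) + B(1) = (14+1) mod 26 = 15 = P
  F(5) + A(0) = (5+0) mod 26 = 5 = F
Ciphertext: PSOPF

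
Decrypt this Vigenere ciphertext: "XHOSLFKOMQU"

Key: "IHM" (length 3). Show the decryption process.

Step 1: Key 'IHM' has length 3. Extended key: IHMIHMIHMIH
Step 2: Decrypt each position:
  X(23) - I(8) = 15 = P
  H(7) - H(7) = 0 = A
  O(14) - M(12) = 2 = C
  S(18) - I(8) = 10 = K
  L(11) - H(7) = 4 = E
  F(5) - M(12) = 19 = T
  K(10) - I(8) = 2 = C
  O(14) - H(7) = 7 = H
  M(12) - M(12) = 0 = A
  Q(16) - I(8) = 8 = I
  U(20) - H(7) = 13 = N
Plaintext: PACKETCHAIN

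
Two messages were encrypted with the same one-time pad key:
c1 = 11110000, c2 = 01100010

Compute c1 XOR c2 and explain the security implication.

Step 1: c1 XOR c2 = (m1 XOR k) XOR (m2 XOR k).
Step 2: By XOR associativity/commutativity: = m1 XOR m2 XOR k XOR k = m1 XOR m2.
Step 3: 11110000 XOR 01100010 = 10010010 = 146.
Step 4: The key cancels out! An attacker learns m1 XOR m2 = 146, revealing the relationship between plaintexts.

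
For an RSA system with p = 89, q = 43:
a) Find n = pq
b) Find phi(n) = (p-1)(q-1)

Step 1: n = p * q = 89 * 43 = 3827.
Step 2: phi(n) = (p-1)(q-1) = 88 * 42 = 3696.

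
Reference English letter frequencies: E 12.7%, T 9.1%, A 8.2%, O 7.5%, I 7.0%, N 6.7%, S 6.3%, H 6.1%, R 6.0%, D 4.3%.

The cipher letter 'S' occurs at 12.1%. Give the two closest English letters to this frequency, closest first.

Step 1: Observed frequency of 'S' is 12.1%.
Step 2: Compute distances to each reference frequency and sort:
  E (12.7%): difference = 0.6% <-- BEST
  T (9.1%): difference = 3.0% <-- RUNNER-UP
  A (8.2%): difference = 3.9%
  O (7.5%): difference = 4.6%
  I (7.0%): difference = 5.1%
Step 3: Most likely is 'E' (12.7%, diff 0.6%); second most likely is 'T' (9.1%, diff 3.0%).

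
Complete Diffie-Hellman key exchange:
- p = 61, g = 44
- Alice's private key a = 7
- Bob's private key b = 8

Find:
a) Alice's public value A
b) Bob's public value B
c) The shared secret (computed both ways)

Step 1: A = g^a mod p = 44^7 mod 61 = 31.
Step 2: B = g^b mod p = 44^8 mod 61 = 22.
Step 3: Alice computes s = B^a mod p = 22^7 mod 61 = 56.
Step 4: Bob computes s = A^b mod p = 31^8 mod 61 = 56.
Both sides agree: shared secret = 56.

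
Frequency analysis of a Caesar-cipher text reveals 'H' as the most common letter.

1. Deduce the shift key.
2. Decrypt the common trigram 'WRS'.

Step 1: In English, 'E' is the most frequent letter (12.7%).
Step 2: The most frequent ciphertext letter is 'H' (position 7).
Step 3: Shift = (7 - 4) mod 26 = 3.
Step 4: Decrypt 'WRS' by shifting back 3:
  W -> T
  R -> O
  S -> P
Step 5: 'WRS' decrypts to 'TOP'.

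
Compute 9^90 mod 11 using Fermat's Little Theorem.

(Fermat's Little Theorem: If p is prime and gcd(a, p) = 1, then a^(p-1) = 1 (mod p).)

Step 1: Since 11 is prime, by Fermat's Little Theorem: 9^10 = 1 (mod 11).
Step 2: Reduce exponent: 90 mod 10 = 0.
Step 3: So 9^90 = 9^0 (mod 11).
Step 4: 9^0 mod 11 = 1.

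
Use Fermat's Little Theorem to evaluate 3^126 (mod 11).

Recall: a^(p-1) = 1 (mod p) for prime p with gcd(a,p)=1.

Step 1: Since 11 is prime, by Fermat's Little Theorem: 3^10 = 1 (mod 11).
Step 2: Reduce exponent: 126 mod 10 = 6.
Step 3: So 3^126 = 3^6 (mod 11).
Step 4: 3^6 mod 11 = 3.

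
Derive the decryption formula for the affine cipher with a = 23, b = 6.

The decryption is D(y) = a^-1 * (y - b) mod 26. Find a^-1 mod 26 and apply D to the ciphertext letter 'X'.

Step 1: Find a^-1, the modular inverse of 23 mod 26.
Step 2: We need 23 * a^-1 = 1 (mod 26).
Step 3: 23 * 17 = 391 = 15 * 26 + 1, so a^-1 = 17.
Step 4: D(y) = 17(y - 6) mod 26.
Step 5: Apply to 'X' (y = 23): D(23) = 17 * (23 - 6) mod 26 = 17 * 17 mod 26 = 3 -> 'D'.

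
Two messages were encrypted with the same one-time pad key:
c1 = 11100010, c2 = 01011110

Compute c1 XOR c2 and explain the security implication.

Step 1: c1 XOR c2 = (m1 XOR k) XOR (m2 XOR k).
Step 2: By XOR associativity/commutativity: = m1 XOR m2 XOR k XOR k = m1 XOR m2.
Step 3: 11100010 XOR 01011110 = 10111100 = 188.
Step 4: The key cancels out! An attacker learns m1 XOR m2 = 188, revealing the relationship between plaintexts.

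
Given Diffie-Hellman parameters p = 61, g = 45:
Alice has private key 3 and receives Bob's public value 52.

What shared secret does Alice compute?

Step 1: s = B^a mod p = 52^3 mod 61.
  52^1 mod 61 = 52
  52^2 mod 61 = (52 * 52) mod 61 = 20
  52^3 mod 61 = (20 * 52) mod 61 = 3
Result: shared secret = 3.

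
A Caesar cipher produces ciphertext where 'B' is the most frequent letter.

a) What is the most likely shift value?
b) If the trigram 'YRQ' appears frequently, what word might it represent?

Step 1: In English, 'E' is the most frequent letter (12.7%).
Step 2: The most frequent ciphertext letter is 'B' (position 1).
Step 3: Shift = (1 - 4) mod 26 = 23.
Step 4: Decrypt 'YRQ' by shifting back 23:
  Y -> B
  R -> U
  Q -> T
Step 5: 'YRQ' decrypts to 'BUT'.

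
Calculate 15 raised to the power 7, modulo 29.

Step 1: Compute 15^7 mod 29 step by step, reducing modulo 29 at each step.
  15^1 mod 29 = 15
  15^2 mod 29 = (15 * 15) mod 29 = 22
  15^3 mod 29 = (22 * 15) mod 29 = 11
  15^4 mod 29 = (11 * 15) mod 29 = 20
  15^5 mod 29 = (20 * 15) mod 29 = 10
  15^6 mod 29 = (10 * 15) mod 29 = 5
  15^7 mod 29 = (5 * 15) mod 29 = 17
Step 2: Result = 17.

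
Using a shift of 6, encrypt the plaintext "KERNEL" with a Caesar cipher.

Step 1: For each letter, shift forward by 6 positions (mod 26).
  K (position 10) -> position (10+6) mod 26 = 16 -> Q
  E (position 4) -> position (4+6) mod 26 = 10 -> K
  R (position 17) -> position (17+6) mod 26 = 23 -> X
  N (position 13) -> position (13+6) mod 26 = 19 -> T
  E (position 4) -> position (4+6) mod 26 = 10 -> K
  L (position 11) -> position (11+6) mod 26 = 17 -> R
Result: QKXTKR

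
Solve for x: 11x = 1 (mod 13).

Step 1: We need x such that 11 * x = 1 (mod 13).
Step 2: Using the extended Euclidean algorithm or trial:
  11 * 6 = 66 = 5 * 13 + 1.
Step 3: Since 66 mod 13 = 1, the inverse is x = 6.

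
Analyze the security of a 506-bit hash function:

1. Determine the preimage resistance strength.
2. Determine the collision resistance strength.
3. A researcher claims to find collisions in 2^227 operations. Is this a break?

Step 1: Preimage resistance requires brute-force of 2^506 operations.
Step 2: Collision resistance (birthday bound) = 2^(506/2) = 2^253.
Step 3: The claimed attack costs 2^227 operations.
Step 4: Since 2^227 < 2^253, the claimed attack beats the generic birthday bound, so collision resistance is broken.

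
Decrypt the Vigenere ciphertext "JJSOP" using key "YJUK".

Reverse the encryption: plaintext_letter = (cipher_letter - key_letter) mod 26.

Step 1: Extend key: YJUKY
Step 2: Decrypt each letter (c - k) mod 26:
  J(9) - Y(24) = (9-24) mod 26 = 11 = L
  J(9) - J(9) = (9-9) mod 26 = 0 = A
  S(18) - U(20) = (18-20) mod 26 = 24 = Y
  O(14) - K(10) = (14-10) mod 26 = 4 = E
  P(15) - Y(24) = (15-24) mod 26 = 17 = R
Plaintext: LAYER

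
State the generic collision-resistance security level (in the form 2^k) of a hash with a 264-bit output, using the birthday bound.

Step 1: The birthday paradox gives collision probability ~50% after sqrt(2^n) = 2^(n/2) hashes.
Step 2: For 264-bit output: 2^(264/2) = 2^132.
Step 3: Approximately 2^132 hash computations needed.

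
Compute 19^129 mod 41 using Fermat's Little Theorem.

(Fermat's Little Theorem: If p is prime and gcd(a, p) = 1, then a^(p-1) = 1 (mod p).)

Step 1: Since 41 is prime, by Fermat's Little Theorem: 19^40 = 1 (mod 41).
Step 2: Reduce exponent: 129 mod 40 = 9.
Step 3: So 19^129 = 19^9 (mod 41).
Step 4: 19^9 mod 41 = 6.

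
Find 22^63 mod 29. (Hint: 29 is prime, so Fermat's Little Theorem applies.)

Step 1: Since 29 is prime, by Fermat's Little Theorem: 22^28 = 1 (mod 29).
Step 2: Reduce exponent: 63 mod 28 = 7.
Step 3: So 22^63 = 22^7 (mod 29).
Step 4: 22^7 mod 29 = 28.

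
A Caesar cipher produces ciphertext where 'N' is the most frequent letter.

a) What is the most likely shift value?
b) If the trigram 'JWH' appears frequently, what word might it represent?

Step 1: In English, 'E' is the most frequent letter (12.7%).
Step 2: The most frequent ciphertext letter is 'N' (position 13).
Step 3: Shift = (13 - 4) mod 26 = 9.
Step 4: Decrypt 'JWH' by shifting back 9:
  J -> A
  W -> N
  H -> Y
Step 5: 'JWH' decrypts to 'ANY'.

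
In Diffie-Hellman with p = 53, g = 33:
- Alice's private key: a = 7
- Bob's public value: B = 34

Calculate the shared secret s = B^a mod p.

Step 1: s = B^a mod p = 34^7 mod 53.
  34^1 mod 53 = 34
  34^2 mod 53 = (34 * 34) mod 53 = 43
  34^3 mod 53 = (43 * 34) mod 53 = 31
  34^4 mod 53 = (31 * 34) mod 53 = 47
  34^5 mod 53 = (47 * 34) mod 53 = 8
  34^6 mod 53 = (8 * 34) mod 53 = 7
  34^7 mod 53 = (7 * 34) mod 53 = 26
Result: shared secret = 26.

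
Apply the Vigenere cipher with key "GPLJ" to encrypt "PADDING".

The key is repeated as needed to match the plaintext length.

Step 1: Repeat key to match plaintext length:
  Plaintext: PADDING
  Key:       GPLJGPL
Step 2: Encrypt each letter:
  P(15) + G(6) = (15+6) mod 26 = 21 = V
  A(0) + P(15) = (0+15) mod 26 = 15 = P
  D(3) + L(11) = (3+11) mod 26 = 14 = O
  D(3) + J(9) = (3+9) mod 26 = 12 = M
  I(8) + G(6) = (8+6) mod 26 = 14 = O
  N(13) + P(15) = (13+15) mod 26 = 2 = C
  G(6) + L(11) = (6+11) mod 26 = 17 = R
Ciphertext: VPOMOCR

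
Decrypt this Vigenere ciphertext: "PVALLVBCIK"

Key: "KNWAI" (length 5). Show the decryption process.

Step 1: Key 'KNWAI' has length 5. Extended key: KNWAIKNWAI
Step 2: Decrypt each position:
  P(15) - K(10) = 5 = F
  V(21) - N(13) = 8 = I
  A(0) - W(22) = 4 = E
  L(11) - A(0) = 11 = L
  L(11) - I(8) = 3 = D
  V(21) - K(10) = 11 = L
  B(1) - N(13) = 14 = O
  C(2) - W(22) = 6 = G
  I(8) - A(0) = 8 = I
  K(10) - I(8) = 2 = C
Plaintext: FIELDLOGIC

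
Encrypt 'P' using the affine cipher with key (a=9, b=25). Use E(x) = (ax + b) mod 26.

Step 1: Convert 'P' to number: x = 15.
Step 2: E(15) = (9 * 15 + 25) mod 26 = 160 mod 26 = 4.
Step 3: Convert 4 back to letter: E.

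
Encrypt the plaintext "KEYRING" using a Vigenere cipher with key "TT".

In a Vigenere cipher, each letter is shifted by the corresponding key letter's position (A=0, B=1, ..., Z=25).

Step 1: Repeat key to match plaintext length:
  Plaintext: KEYRING
  Key:       TTTTTTT
Step 2: Encrypt each letter:
  K(10) + T(19) = (10+19) mod 26 = 3 = D
  E(4) + T(19) = (4+19) mod 26 = 23 = X
  Y(24) + T(19) = (24+19) mod 26 = 17 = R
  R(17) + T(19) = (17+19) mod 26 = 10 = K
  I(8) + T(19) = (8+19) mod 26 = 1 = B
  N(13) + T(19) = (13+19) mod 26 = 6 = G
  G(6) + T(19) = (6+19) mod 26 = 25 = Z
Ciphertext: DXRKBGZ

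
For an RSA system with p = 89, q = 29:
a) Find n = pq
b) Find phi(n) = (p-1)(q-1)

Step 1: n = p * q = 89 * 29 = 2581.
Step 2: phi(n) = (p-1)(q-1) = 88 * 28 = 2464.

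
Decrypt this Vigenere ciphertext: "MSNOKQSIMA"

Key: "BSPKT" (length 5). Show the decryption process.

Step 1: Key 'BSPKT' has length 5. Extended key: BSPKTBSPKT
Step 2: Decrypt each position:
  M(12) - B(1) = 11 = L
  S(18) - S(18) = 0 = A
  N(13) - P(15) = 24 = Y
  O(14) - K(10) = 4 = E
  K(10) - T(19) = 17 = R
  Q(16) - B(1) = 15 = P
  S(18) - S(18) = 0 = A
  I(8) - P(15) = 19 = T
  M(12) - K(10) = 2 = C
  A(0) - T(19) = 7 = H
Plaintext: LAYERPATCH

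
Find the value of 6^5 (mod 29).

Step 1: Compute 6^5 mod 29 step by step, reducing modulo 29 at each step.
  6^1 mod 29 = 6
  6^2 mod 29 = (6 * 6) mod 29 = 7
  6^3 mod 29 = (7 * 6) mod 29 = 13
  6^4 mod 29 = (13 * 6) mod 29 = 20
  6^5 mod 29 = (20 * 6) mod 29 = 4
Step 2: Result = 4.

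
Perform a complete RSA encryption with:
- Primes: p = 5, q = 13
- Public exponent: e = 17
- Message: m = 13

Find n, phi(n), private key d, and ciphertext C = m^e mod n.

Step 1: n = 5 * 13 = 65.
Step 2: phi(n) = (5-1)(13-1) = 4 * 12 = 48.
Step 3: Find d = 17^(-1) mod 48 = 17.
  Verify: 17 * 17 = 289 = 1 (mod 48).
Step 4: C = 13^17 mod 65 = 13.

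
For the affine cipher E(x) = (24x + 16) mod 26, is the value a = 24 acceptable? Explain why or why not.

Step 1: Compute gcd(24, 26).
Step 2: gcd(24, 26) = 2.
Since gcd = 2 != 1, 24 shares a common factor with 26, so it cannot be used.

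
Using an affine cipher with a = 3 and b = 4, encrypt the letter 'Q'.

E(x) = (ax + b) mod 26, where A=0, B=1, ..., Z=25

Step 1: Convert 'Q' to number: x = 16.
Step 2: E(16) = (3 * 16 + 4) mod 26 = 52 mod 26 = 0.
Step 3: Convert 0 back to letter: A.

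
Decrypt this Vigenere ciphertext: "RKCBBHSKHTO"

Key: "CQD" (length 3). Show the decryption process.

Step 1: Key 'CQD' has length 3. Extended key: CQDCQDCQDCQ
Step 2: Decrypt each position:
  R(17) - C(2) = 15 = P
  K(10) - Q(16) = 20 = U
  C(2) - D(3) = 25 = Z
  B(1) - C(2) = 25 = Z
  B(1) - Q(16) = 11 = L
  H(7) - D(3) = 4 = E
  S(18) - C(2) = 16 = Q
  K(10) - Q(16) = 20 = U
  H(7) - D(3) = 4 = E
  T(19) - C(2) = 17 = R
  O(14) - Q(16) = 24 = Y
Plaintext: PUZZLEQUERY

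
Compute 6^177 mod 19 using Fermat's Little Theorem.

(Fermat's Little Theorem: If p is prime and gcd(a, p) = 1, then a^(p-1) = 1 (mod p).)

Step 1: Since 19 is prime, by Fermat's Little Theorem: 6^18 = 1 (mod 19).
Step 2: Reduce exponent: 177 mod 18 = 15.
Step 3: So 6^177 = 6^15 (mod 19).
Step 4: 6^15 mod 19 = 11.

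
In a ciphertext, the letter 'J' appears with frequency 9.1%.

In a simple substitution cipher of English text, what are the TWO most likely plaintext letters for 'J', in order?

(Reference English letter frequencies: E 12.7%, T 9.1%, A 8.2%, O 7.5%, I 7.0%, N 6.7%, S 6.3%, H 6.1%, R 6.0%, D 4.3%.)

Step 1: Observed frequency of 'J' is 9.1%.
Step 2: Compute distances to each reference frequency and sort:
  T (9.1%): difference = 0.0% <-- BEST
  A (8.2%): difference = 0.9% <-- RUNNER-UP
  O (7.5%): difference = 1.6%
  I (7.0%): difference = 2.1%
  N (6.7%): difference = 2.4%
Step 3: Most likely is 'T' (9.1%, diff 0.0%); second most likely is 'A' (8.2%, diff 0.9%).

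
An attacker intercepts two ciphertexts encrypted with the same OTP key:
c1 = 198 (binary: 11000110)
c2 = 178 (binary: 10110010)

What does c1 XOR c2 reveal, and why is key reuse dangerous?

Step 1: c1 XOR c2 = (m1 XOR k) XOR (m2 XOR k).
Step 2: By XOR associativity/commutativity: = m1 XOR m2 XOR k XOR k = m1 XOR m2.
Step 3: 11000110 XOR 10110010 = 01110100 = 116.
Step 4: The key cancels out! An attacker learns m1 XOR m2 = 116, revealing the relationship between plaintexts.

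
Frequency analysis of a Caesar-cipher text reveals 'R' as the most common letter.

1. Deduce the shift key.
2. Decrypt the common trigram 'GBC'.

Step 1: In English, 'E' is the most frequent letter (12.7%).
Step 2: The most frequent ciphertext letter is 'R' (position 17).
Step 3: Shift = (17 - 4) mod 26 = 13.
Step 4: Decrypt 'GBC' by shifting back 13:
  G -> T
  B -> O
  C -> P
Step 5: 'GBC' decrypts to 'TOP'.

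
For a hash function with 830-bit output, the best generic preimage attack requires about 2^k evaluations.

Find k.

Step 1: The hash has a 830-bit output.
Step 2: Preimage resistance means: given a digest h(x), it should be infeasible to find any input that hashes to it.
With a 830-bit output there are 2^830 possible digests, so a generic brute-force preimage search costs about 2^830 evaluations.
Step 3: Security level = 830 bits.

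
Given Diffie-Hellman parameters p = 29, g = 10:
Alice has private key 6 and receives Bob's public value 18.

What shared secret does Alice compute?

Step 1: s = B^a mod p = 18^6 mod 29.
  18^1 mod 29 = 18
  18^2 mod 29 = (18 * 18) mod 29 = 5
  18^3 mod 29 = (5 * 18) mod 29 = 3
  18^4 mod 29 = (3 * 18) mod 29 = 25
  18^5 mod 29 = (25 * 18) mod 29 = 15
  18^6 mod 29 = (15 * 18) mod 29 = 9
Result: shared secret = 9.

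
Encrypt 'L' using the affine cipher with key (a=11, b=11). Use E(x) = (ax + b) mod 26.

Step 1: Convert 'L' to number: x = 11.
Step 2: E(11) = (11 * 11 + 11) mod 26 = 132 mod 26 = 2.
Step 3: Convert 2 back to letter: C.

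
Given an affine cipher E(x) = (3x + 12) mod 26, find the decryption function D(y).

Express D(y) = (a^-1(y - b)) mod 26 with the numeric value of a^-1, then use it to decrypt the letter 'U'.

Step 1: Find a^-1, the modular inverse of 3 mod 26.
Step 2: We need 3 * a^-1 = 1 (mod 26).
Step 3: 3 * 9 = 27 = 1 * 26 + 1, so a^-1 = 9.
Step 4: D(y) = 9(y - 12) mod 26.
Step 5: Apply to 'U' (y = 20): D(20) = 9 * (20 - 12) mod 26 = 9 * 8 mod 26 = 20 -> 'U'.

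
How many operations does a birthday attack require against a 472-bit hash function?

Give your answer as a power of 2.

Step 1: The birthday paradox gives collision probability ~50% after sqrt(2^n) = 2^(n/2) hashes.
Step 2: For 472-bit output: 2^(472/2) = 2^236.
Step 3: Approximately 2^236 hash computations needed.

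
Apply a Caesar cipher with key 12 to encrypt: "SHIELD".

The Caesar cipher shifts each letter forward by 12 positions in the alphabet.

Step 1: For each letter, shift forward by 12 positions (mod 26).
  S (position 18) -> position (18+12) mod 26 = 4 -> E
  H (position 7) -> position (7+12) mod 26 = 19 -> T
  I (position 8) -> position (8+12) mod 26 = 20 -> U
  E (position 4) -> position (4+12) mod 26 = 16 -> Q
  L (position 11) -> position (11+12) mod 26 = 23 -> X
  D (position 3) -> position (3+12) mod 26 = 15 -> P
Result: ETUQXP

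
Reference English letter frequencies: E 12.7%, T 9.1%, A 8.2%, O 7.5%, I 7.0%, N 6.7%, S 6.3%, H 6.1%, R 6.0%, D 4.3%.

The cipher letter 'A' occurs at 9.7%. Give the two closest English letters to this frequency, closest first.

Step 1: Observed frequency of 'A' is 9.7%.
Step 2: Compute distances to each reference frequency and sort:
  T (9.1%): difference = 0.6% <-- BEST
  A (8.2%): difference = 1.5% <-- RUNNER-UP
  O (7.5%): difference = 2.2%
  I (7.0%): difference = 2.7%
  N (6.7%): difference = 3.0%
Step 3: Most likely is 'T' (9.1%, diff 0.6%); second most likely is 'A' (8.2%, diff 1.5%).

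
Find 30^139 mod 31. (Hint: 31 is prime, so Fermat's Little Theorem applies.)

Step 1: Since 31 is prime, by Fermat's Little Theorem: 30^30 = 1 (mod 31).
Step 2: Reduce exponent: 139 mod 30 = 19.
Step 3: So 30^139 = 30^19 (mod 31).
Step 4: 30^19 mod 31 = 30.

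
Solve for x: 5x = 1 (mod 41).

Step 1: We need x such that 5 * x = 1 (mod 41).
Step 2: Using the extended Euclidean algorithm or trial:
  5 * 33 = 165 = 4 * 41 + 1.
Step 3: Since 165 mod 41 = 1, the inverse is x = 33.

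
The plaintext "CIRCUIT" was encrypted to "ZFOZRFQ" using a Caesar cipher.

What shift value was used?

Step 1: Compare first letters: C (position 2) -> Z (position 25).
Step 2: Shift = (25 - 2) mod 26 = 23.
The shift value is 23.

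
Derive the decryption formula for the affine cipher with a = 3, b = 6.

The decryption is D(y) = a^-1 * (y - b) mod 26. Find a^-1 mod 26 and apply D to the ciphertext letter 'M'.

Step 1: Find a^-1, the modular inverse of 3 mod 26.
Step 2: We need 3 * a^-1 = 1 (mod 26).
Step 3: 3 * 9 = 27 = 1 * 26 + 1, so a^-1 = 9.
Step 4: D(y) = 9(y - 6) mod 26.
Step 5: Apply to 'M' (y = 12): D(12) = 9 * (12 - 6) mod 26 = 9 * 6 mod 26 = 2 -> 'C'.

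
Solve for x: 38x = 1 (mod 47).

Step 1: We need x such that 38 * x = 1 (mod 47).
Step 2: Using the extended Euclidean algorithm or trial:
  38 * 26 = 988 = 21 * 47 + 1.
Step 3: Since 988 mod 47 = 1, the inverse is x = 26.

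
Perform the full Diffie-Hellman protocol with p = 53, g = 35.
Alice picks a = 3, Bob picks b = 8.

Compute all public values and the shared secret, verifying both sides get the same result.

Step 1: A = g^a mod p = 35^3 mod 53 = 51.
Step 2: B = g^b mod p = 35^8 mod 53 = 24.
Step 3: Alice computes s = B^a mod p = 24^3 mod 53 = 44.
Step 4: Bob computes s = A^b mod p = 51^8 mod 53 = 44.
Both sides agree: shared secret = 44.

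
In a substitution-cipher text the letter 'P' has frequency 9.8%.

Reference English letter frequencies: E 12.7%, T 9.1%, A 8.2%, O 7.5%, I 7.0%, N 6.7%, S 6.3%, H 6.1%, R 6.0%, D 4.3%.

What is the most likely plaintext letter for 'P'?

Step 1: The observed frequency is 9.8%.
Step 2: Compare with English frequencies:
  E: 12.7% (difference: 2.9%)
  T: 9.1% (difference: 0.7%) <-- closest
  A: 8.2% (difference: 1.6%)
  O: 7.5% (difference: 2.3%)
  I: 7.0% (difference: 2.8%)
  N: 6.7% (difference: 3.1%)
  S: 6.3% (difference: 3.5%)
  H: 6.1% (difference: 3.7%)
  R: 6.0% (difference: 3.8%)
  D: 4.3% (difference: 5.5%)
Step 3: 'P' most likely represents 'T' (frequency 9.1%).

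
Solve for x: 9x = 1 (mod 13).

Step 1: We need x such that 9 * x = 1 (mod 13).
Step 2: Using the extended Euclidean algorithm or trial:
  9 * 3 = 27 = 2 * 13 + 1.
Step 3: Since 27 mod 13 = 1, the inverse is x = 3.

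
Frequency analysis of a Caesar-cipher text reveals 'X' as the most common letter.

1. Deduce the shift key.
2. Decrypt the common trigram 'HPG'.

Step 1: In English, 'E' is the most frequent letter (12.7%).
Step 2: The most frequent ciphertext letter is 'X' (position 23).
Step 3: Shift = (23 - 4) mod 26 = 19.
Step 4: Decrypt 'HPG' by shifting back 19:
  H -> O
  P -> W
  G -> N
Step 5: 'HPG' decrypts to 'OWN'.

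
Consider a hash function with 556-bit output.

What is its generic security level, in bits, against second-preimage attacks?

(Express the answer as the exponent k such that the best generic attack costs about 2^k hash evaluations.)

Step 1: The hash has a 556-bit output.
Step 2: Second-preimage resistance means: given a specific input x, it should be infeasible to find a different y with h(y) = h(x).
With a 556-bit output, a generic search for a second preimage costs about 2^556 evaluations (each trial matches the fixed target with probability 2^-556).
Step 3: Security level = 556 bits.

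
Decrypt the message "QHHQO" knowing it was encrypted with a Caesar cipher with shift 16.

Step 1: Reverse the shift by subtracting 16 from each letter position.
  Q (position 16) -> position (16-16) mod 26 = 0 -> A
  H (position 7) -> position (7-16) mod 26 = 17 -> R
  H (position 7) -> position (7-16) mod 26 = 17 -> R
  Q (position 16) -> position (16-16) mod 26 = 0 -> A
  O (position 14) -> position (14-16) mod 26 = 24 -> Y
Decrypted message: ARRAY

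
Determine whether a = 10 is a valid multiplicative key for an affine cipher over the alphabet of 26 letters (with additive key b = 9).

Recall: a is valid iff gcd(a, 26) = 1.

Step 1: Compute gcd(10, 26).
Step 2: gcd(10, 26) = 2.
Since gcd = 2 != 1, 10 shares a common factor with 26, so it cannot be used.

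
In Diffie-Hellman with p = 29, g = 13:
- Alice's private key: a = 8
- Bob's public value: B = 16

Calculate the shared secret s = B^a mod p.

Step 1: s = B^a mod p = 16^8 mod 29.
  16^1 mod 29 = 16
  16^2 mod 29 = (16 * 16) mod 29 = 24
  16^3 mod 29 = (24 * 16) mod 29 = 7
  16^4 mod 29 = (7 * 16) mod 29 = 25
  16^5 mod 29 = (25 * 16) mod 29 = 23
  16^6 mod 29 = (23 * 16) mod 29 = 20
  16^7 mod 29 = (20 * 16) mod 29 = 1
  16^8 mod 29 = (1 * 16) mod 29 = 16
Result: shared secret = 16.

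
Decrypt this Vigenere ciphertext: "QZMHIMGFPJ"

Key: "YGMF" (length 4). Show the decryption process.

Step 1: Key 'YGMF' has length 4. Extended key: YGMFYGMFYG
Step 2: Decrypt each position:
  Q(16) - Y(24) = 18 = S
  Z(25) - G(6) = 19 = T
  M(12) - M(12) = 0 = A
  H(7) - F(5) = 2 = C
  I(8) - Y(24) = 10 = K
  M(12) - G(6) = 6 = G
  G(6) - M(12) = 20 = U
  F(5) - F(5) = 0 = A
  P(15) - Y(24) = 17 = R
  J(9) - G(6) = 3 = D
Plaintext: STACKGUARD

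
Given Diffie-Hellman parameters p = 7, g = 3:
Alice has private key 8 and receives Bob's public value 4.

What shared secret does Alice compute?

Step 1: s = B^a mod p = 4^8 mod 7.
  4^1 mod 7 = 4
  4^2 mod 7 = (4 * 4) mod 7 = 2
  4^3 mod 7 = (2 * 4) mod 7 = 1
  4^4 mod 7 = (1 * 4) mod 7 = 4
  4^5 mod 7 = (4 * 4) mod 7 = 2
  4^6 mod 7 = (2 * 4) mod 7 = 1
  4^7 mod 7 = (1 * 4) mod 7 = 4
  4^8 mod 7 = (4 * 4) mod 7 = 2
Result: shared secret = 2.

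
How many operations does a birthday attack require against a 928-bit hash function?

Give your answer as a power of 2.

Step 1: The birthday paradox gives collision probability ~50% after sqrt(2^n) = 2^(n/2) hashes.
Step 2: For 928-bit output: 2^(928/2) = 2^464.
Step 3: Approximately 2^464 hash computations needed.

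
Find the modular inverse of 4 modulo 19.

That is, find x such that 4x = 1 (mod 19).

Step 1: We need x such that 4 * x = 1 (mod 19).
Step 2: Using the extended Euclidean algorithm or trial:
  4 * 5 = 20 = 1 * 19 + 1.
Step 3: Since 20 mod 19 = 1, the inverse is x = 5.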